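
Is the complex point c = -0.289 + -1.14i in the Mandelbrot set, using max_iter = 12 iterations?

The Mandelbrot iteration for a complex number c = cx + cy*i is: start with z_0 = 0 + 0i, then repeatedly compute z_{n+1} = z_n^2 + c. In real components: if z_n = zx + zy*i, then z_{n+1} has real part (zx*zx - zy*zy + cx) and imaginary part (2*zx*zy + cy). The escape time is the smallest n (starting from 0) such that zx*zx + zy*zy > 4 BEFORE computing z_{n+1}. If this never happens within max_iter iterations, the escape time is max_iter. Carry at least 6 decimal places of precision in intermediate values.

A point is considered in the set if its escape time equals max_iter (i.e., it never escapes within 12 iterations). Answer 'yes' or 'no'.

z_0 = 0 + 0i, c = -0.2890 + -1.1400i
Iter 1: z = -0.2890 + -1.1400i, |z|^2 = 1.3831
Iter 2: z = -1.5051 + -0.4811i, |z|^2 = 2.4967
Iter 3: z = 1.7448 + 0.3081i, |z|^2 = 3.1394
Iter 4: z = 2.6605 + -0.0647i, |z|^2 = 7.0823
Escaped at iteration 4

Answer: no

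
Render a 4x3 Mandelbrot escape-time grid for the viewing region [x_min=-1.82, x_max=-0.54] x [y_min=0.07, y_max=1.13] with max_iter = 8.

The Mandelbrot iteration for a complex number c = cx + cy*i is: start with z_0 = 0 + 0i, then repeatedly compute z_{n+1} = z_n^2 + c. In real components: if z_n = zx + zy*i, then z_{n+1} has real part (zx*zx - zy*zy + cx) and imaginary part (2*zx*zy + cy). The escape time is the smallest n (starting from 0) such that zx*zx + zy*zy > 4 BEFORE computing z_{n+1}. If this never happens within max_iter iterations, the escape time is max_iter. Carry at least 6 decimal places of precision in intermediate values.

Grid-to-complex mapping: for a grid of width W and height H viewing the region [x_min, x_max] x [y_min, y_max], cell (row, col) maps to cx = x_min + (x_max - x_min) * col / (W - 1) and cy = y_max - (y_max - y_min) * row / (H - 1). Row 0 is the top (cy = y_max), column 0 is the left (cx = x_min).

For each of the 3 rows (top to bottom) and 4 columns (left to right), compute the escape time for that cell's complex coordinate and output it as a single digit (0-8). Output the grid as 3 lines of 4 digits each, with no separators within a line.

(row=0, col=0): c = -1.8200 + 1.1300i → escape time 1
(row=0, col=1): c = -1.3933 + 1.1300i → escape time 2
(row=0, col=2): c = -0.9667 + 1.1300i → escape time 3
(row=0, col=3): c = -0.5400 + 1.1300i → escape time 3
(row=1, col=0): c = -1.8200 + 0.6000i → escape time 3
(row=1, col=1): c = -1.3933 + 0.6000i → escape time 3
(row=1, col=2): c = -0.9667 + 0.6000i → escape time 5
(row=1, col=3): c = -0.5400 + 0.6000i → escape time 8
(row=2, col=0): c = -1.8200 + 0.0700i → escape time 5
(row=2, col=1): c = -1.3933 + 0.0700i → escape time 8
(row=2, col=2): c = -0.9667 + 0.0700i → escape time 8
(row=2, col=3): c = -0.5400 + 0.0700i → escape time 8

Answer: 1233
3358
5888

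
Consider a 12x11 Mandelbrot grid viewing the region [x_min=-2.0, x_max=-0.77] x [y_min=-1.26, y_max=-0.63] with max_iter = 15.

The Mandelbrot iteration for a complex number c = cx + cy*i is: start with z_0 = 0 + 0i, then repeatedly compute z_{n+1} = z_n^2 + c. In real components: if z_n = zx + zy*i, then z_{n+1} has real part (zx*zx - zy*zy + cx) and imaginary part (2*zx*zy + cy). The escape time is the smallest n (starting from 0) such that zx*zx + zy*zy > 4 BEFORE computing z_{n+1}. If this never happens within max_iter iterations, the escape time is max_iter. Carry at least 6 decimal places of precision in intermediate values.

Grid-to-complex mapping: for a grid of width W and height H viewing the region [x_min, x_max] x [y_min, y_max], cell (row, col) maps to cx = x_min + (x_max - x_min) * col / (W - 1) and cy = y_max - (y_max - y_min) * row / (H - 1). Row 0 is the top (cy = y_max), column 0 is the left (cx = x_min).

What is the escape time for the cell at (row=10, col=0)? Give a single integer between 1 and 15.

Answer: 1

Derivation:
z_0 = 0 + 0i, c = -2.0000 + -1.2600i
Iter 1: z = -2.0000 + -1.2600i, |z|^2 = 5.5876
Escaped at iteration 1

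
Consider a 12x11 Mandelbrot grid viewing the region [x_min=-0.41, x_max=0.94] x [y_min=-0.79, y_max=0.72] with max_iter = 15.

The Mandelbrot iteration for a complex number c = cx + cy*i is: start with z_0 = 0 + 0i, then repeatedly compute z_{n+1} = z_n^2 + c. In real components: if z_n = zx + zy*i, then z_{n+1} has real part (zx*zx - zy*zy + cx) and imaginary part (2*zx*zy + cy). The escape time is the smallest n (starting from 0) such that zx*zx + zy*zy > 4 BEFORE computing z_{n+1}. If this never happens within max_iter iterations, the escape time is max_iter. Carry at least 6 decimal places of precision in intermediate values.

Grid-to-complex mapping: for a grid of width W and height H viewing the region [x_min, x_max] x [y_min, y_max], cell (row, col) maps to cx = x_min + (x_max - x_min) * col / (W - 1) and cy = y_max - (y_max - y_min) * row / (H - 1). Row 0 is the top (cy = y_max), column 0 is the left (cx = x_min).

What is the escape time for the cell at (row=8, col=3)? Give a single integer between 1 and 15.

z_0 = 0 + 0i, c = -0.0418 + -0.4880i
Iter 1: z = -0.0418 + -0.4880i, |z|^2 = 0.2399
Iter 2: z = -0.2782 + -0.4472i, |z|^2 = 0.2774
Iter 3: z = -0.1644 + -0.2392i, |z|^2 = 0.0842
Iter 4: z = -0.0720 + -0.4094i, |z|^2 = 0.1728
Iter 5: z = -0.2042 + -0.4291i, |z|^2 = 0.2258
Iter 6: z = -0.1842 + -0.3128i, |z|^2 = 0.1318
Iter 7: z = -0.1057 + -0.3728i, |z|^2 = 0.1501
Iter 8: z = -0.1696 + -0.4092i, |z|^2 = 0.1962
Iter 9: z = -0.1805 + -0.3492i, |z|^2 = 0.1545
Iter 10: z = -0.1312 + -0.3619i, |z|^2 = 0.1482
Iter 11: z = -0.1556 + -0.3930i, |z|^2 = 0.1787
Iter 12: z = -0.1721 + -0.3657i, |z|^2 = 0.1633
Iter 13: z = -0.1459 + -0.3621i, |z|^2 = 0.1524
Iter 14: z = -0.1517 + -0.3823i, |z|^2 = 0.1692

Answer: 15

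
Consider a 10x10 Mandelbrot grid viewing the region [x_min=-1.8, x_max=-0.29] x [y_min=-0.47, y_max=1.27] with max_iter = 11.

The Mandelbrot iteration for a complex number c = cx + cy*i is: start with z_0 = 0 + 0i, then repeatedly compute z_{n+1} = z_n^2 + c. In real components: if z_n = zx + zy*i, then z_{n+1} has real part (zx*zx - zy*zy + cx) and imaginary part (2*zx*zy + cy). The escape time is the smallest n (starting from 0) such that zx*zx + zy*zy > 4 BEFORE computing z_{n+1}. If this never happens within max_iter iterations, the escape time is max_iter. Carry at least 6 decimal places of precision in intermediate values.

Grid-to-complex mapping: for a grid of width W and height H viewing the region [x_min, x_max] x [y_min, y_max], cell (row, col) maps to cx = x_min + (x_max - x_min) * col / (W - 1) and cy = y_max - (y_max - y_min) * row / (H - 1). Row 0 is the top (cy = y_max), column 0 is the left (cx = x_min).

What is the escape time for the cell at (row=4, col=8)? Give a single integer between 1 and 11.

Answer: 11

Derivation:
z_0 = 0 + 0i, c = -0.4578 + 0.4967i
Iter 1: z = -0.4578 + 0.4967i, |z|^2 = 0.4562
Iter 2: z = -0.4949 + 0.0419i, |z|^2 = 0.2467
Iter 3: z = -0.2146 + 0.4552i, |z|^2 = 0.2532
Iter 4: z = -0.6189 + 0.3013i, |z|^2 = 0.4738
Iter 5: z = -0.1655 + 0.1237i, |z|^2 = 0.0427
Iter 6: z = -0.4457 + 0.4557i, |z|^2 = 0.4063
Iter 7: z = -0.4668 + 0.0905i, |z|^2 = 0.2261
Iter 8: z = -0.2481 + 0.4122i, |z|^2 = 0.2314
Iter 9: z = -0.5662 + 0.2922i, |z|^2 = 0.4059
Iter 10: z = -0.2226 + 0.1658i, |z|^2 = 0.0771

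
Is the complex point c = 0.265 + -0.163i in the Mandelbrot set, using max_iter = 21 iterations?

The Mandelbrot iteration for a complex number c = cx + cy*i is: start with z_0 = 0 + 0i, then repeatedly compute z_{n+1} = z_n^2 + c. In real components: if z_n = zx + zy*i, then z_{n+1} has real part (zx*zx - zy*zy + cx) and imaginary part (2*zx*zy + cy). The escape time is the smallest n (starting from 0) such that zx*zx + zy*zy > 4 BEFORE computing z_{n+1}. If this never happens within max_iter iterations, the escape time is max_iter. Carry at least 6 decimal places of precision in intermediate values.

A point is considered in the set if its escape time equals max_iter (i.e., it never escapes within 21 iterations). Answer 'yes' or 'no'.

Answer: yes

Derivation:
z_0 = 0 + 0i, c = 0.2650 + -0.1630i
Iter 1: z = 0.2650 + -0.1630i, |z|^2 = 0.0968
Iter 2: z = 0.3087 + -0.2494i, |z|^2 = 0.1575
Iter 3: z = 0.2981 + -0.3170i, |z|^2 = 0.1893
Iter 4: z = 0.2534 + -0.3519i, |z|^2 = 0.1881
Iter 5: z = 0.2053 + -0.3414i, |z|^2 = 0.1587
Iter 6: z = 0.1906 + -0.3032i, |z|^2 = 0.1283
Iter 7: z = 0.2094 + -0.2786i, |z|^2 = 0.1215
Iter 8: z = 0.2312 + -0.2797i, |z|^2 = 0.1317
Iter 9: z = 0.2402 + -0.2923i, |z|^2 = 0.1432
Iter 10: z = 0.2373 + -0.3035i, |z|^2 = 0.1484
Iter 11: z = 0.2292 + -0.3070i, |z|^2 = 0.1468
Iter 12: z = 0.2233 + -0.3037i, |z|^2 = 0.1421
Iter 13: z = 0.2226 + -0.2986i, |z|^2 = 0.1387
Iter 14: z = 0.2254 + -0.2960i, |z|^2 = 0.1384
Iter 15: z = 0.2282 + -0.2964i, |z|^2 = 0.1399
Iter 16: z = 0.2292 + -0.2983i, |z|^2 = 0.1415
Iter 17: z = 0.2286 + -0.2997i, |z|^2 = 0.1421
Iter 18: z = 0.2274 + -0.3000i, |z|^2 = 0.1417
Iter 19: z = 0.2267 + -0.2995i, |z|^2 = 0.1411
Iter 20: z = 0.2267 + -0.2988i, |z|^2 = 0.1407
Did not escape in 21 iterations → in set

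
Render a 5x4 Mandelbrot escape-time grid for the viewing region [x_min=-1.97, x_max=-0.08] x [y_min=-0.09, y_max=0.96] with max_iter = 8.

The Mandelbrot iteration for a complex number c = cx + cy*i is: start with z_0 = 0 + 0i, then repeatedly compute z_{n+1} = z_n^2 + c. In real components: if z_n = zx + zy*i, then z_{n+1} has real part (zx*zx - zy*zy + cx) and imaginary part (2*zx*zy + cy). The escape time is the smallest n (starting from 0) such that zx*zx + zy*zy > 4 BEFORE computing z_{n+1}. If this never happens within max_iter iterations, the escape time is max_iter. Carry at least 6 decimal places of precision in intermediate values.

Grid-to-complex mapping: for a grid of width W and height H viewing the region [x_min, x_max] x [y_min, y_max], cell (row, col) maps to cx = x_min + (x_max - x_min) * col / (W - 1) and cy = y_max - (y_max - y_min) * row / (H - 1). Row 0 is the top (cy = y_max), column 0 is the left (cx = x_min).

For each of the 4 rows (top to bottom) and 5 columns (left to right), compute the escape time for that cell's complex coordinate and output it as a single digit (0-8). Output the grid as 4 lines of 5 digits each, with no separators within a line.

(row=0, col=0): c = -1.9700 + 0.9600i → escape time 1
(row=0, col=1): c = -1.4975 + 0.9600i → escape time 3
(row=0, col=2): c = -1.0250 + 0.9600i → escape time 3
(row=0, col=3): c = -0.5525 + 0.9600i → escape time 4
(row=0, col=4): c = -0.0800 + 0.9600i → escape time 8
(row=1, col=0): c = -1.9700 + 0.6100i → escape time 1
(row=1, col=1): c = -1.4975 + 0.6100i → escape time 3
(row=1, col=2): c = -1.0250 + 0.6100i → escape time 4
(row=1, col=3): c = -0.5525 + 0.6100i → escape time 8
(row=1, col=4): c = -0.0800 + 0.6100i → escape time 8
(row=2, col=0): c = -1.9700 + 0.2600i → escape time 3
(row=2, col=1): c = -1.4975 + 0.2600i → escape time 5
(row=2, col=2): c = -1.0250 + 0.2600i → escape time 8
(row=2, col=3): c = -0.5525 + 0.2600i → escape time 8
(row=2, col=4): c = -0.0800 + 0.2600i → escape time 8
(row=3, col=0): c = -1.9700 + -0.0900i → escape time 4
(row=3, col=1): c = -1.4975 + -0.0900i → escape time 7
(row=3, col=2): c = -1.0250 + -0.0900i → escape time 8
(row=3, col=3): c = -0.5525 + -0.0900i → escape time 8
(row=3, col=4): c = -0.0800 + -0.0900i → escape time 8

Answer: 13348
13488
35888
47888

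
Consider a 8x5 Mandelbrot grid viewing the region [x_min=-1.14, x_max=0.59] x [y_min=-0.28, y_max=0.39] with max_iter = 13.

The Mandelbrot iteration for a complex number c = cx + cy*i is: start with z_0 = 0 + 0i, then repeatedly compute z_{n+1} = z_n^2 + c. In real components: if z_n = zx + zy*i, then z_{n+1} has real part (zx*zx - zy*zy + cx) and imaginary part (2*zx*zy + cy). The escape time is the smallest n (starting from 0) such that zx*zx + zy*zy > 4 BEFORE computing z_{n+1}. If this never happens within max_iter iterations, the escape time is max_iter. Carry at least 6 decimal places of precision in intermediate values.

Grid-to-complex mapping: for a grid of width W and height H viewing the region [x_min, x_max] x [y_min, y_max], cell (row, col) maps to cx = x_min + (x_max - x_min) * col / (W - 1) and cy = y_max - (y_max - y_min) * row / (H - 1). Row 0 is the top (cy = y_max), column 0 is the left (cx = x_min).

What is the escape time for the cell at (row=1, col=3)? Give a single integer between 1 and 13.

Answer: 13

Derivation:
z_0 = 0 + 0i, c = -0.3986 + 0.2225i
Iter 1: z = -0.3986 + 0.2225i, |z|^2 = 0.2084
Iter 2: z = -0.2892 + 0.0451i, |z|^2 = 0.0857
Iter 3: z = -0.3170 + 0.1964i, |z|^2 = 0.1390
Iter 4: z = -0.3367 + 0.0980i, |z|^2 = 0.1230
Iter 5: z = -0.2948 + 0.1565i, |z|^2 = 0.1114
Iter 6: z = -0.3361 + 0.1302i, |z|^2 = 0.1299
Iter 7: z = -0.3025 + 0.1350i, |z|^2 = 0.1097
Iter 8: z = -0.3253 + 0.1408i, |z|^2 = 0.1256
Iter 9: z = -0.3126 + 0.1309i, |z|^2 = 0.1149
Iter 10: z = -0.3180 + 0.1407i, |z|^2 = 0.1209
Iter 11: z = -0.3173 + 0.1330i, |z|^2 = 0.1183
Iter 12: z = -0.3156 + 0.1381i, |z|^2 = 0.1187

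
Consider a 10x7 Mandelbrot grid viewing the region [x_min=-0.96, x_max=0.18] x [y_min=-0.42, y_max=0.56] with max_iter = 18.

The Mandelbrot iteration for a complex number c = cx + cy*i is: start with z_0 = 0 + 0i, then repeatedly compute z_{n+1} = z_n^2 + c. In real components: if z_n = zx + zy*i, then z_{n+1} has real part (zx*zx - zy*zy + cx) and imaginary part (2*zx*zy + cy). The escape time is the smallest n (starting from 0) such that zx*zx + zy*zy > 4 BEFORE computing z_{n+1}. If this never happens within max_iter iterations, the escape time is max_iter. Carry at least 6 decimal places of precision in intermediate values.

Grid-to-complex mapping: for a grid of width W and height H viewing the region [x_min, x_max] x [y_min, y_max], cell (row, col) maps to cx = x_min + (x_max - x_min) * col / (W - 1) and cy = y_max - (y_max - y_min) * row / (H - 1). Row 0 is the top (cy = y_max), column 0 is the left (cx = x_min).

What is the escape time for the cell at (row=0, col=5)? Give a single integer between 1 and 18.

Answer: 18

Derivation:
z_0 = 0 + 0i, c = -0.3267 + 0.5600i
Iter 1: z = -0.3267 + 0.5600i, |z|^2 = 0.4203
Iter 2: z = -0.5336 + 0.1941i, |z|^2 = 0.3224
Iter 3: z = -0.0797 + 0.3528i, |z|^2 = 0.1308
Iter 4: z = -0.4448 + 0.5038i, |z|^2 = 0.4517
Iter 5: z = -0.3826 + 0.1118i, |z|^2 = 0.1589
Iter 6: z = -0.1928 + 0.4744i, |z|^2 = 0.2623
Iter 7: z = -0.5146 + 0.3771i, |z|^2 = 0.4070
Iter 8: z = -0.2041 + 0.1719i, |z|^2 = 0.0712
Iter 9: z = -0.3146 + 0.4898i, |z|^2 = 0.3389
Iter 10: z = -0.4676 + 0.2518i, |z|^2 = 0.2821
Iter 11: z = -0.1714 + 0.3245i, |z|^2 = 0.1347
Iter 12: z = -0.4026 + 0.4488i, |z|^2 = 0.3635
Iter 13: z = -0.3660 + 0.1987i, |z|^2 = 0.1734
Iter 14: z = -0.2322 + 0.4146i, |z|^2 = 0.2258
Iter 15: z = -0.4446 + 0.3675i, |z|^2 = 0.3327
Iter 16: z = -0.2640 + 0.2332i, |z|^2 = 0.1241
Iter 17: z = -0.3114 + 0.4369i, |z|^2 = 0.2878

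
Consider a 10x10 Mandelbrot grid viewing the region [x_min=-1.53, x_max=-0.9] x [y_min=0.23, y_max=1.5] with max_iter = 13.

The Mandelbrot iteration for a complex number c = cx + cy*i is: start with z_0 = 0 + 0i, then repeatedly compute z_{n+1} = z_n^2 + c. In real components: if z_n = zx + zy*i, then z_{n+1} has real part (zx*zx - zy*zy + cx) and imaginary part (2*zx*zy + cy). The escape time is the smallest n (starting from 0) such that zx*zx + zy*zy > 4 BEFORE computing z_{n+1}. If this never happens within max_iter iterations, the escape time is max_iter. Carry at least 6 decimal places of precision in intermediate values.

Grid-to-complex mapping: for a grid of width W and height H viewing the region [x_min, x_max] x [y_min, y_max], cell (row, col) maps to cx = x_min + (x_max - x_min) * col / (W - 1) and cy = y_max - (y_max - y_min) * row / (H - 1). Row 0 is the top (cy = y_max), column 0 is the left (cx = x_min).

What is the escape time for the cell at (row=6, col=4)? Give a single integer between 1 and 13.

z_0 = 0 + 0i, c = -1.2500 + 0.6533i
Iter 1: z = -1.2500 + 0.6533i, |z|^2 = 1.9893
Iter 2: z = -0.1143 + -0.9800i, |z|^2 = 0.9735
Iter 3: z = -2.1973 + 0.8774i, |z|^2 = 5.5982
Escaped at iteration 3

Answer: 3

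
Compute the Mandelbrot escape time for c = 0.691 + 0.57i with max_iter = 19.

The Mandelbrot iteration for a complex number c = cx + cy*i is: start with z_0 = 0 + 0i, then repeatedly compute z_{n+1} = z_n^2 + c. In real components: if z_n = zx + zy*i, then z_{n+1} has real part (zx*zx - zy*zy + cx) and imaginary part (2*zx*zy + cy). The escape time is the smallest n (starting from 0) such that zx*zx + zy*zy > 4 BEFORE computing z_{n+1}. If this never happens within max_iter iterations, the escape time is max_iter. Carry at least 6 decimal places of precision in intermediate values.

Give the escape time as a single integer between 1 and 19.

z_0 = 0 + 0i, c = 0.6910 + 0.5700i
Iter 1: z = 0.6910 + 0.5700i, |z|^2 = 0.8024
Iter 2: z = 0.8436 + 1.3577i, |z|^2 = 2.5551
Iter 3: z = -0.4408 + 2.8607i, |z|^2 = 8.3781
Escaped at iteration 3

Answer: 3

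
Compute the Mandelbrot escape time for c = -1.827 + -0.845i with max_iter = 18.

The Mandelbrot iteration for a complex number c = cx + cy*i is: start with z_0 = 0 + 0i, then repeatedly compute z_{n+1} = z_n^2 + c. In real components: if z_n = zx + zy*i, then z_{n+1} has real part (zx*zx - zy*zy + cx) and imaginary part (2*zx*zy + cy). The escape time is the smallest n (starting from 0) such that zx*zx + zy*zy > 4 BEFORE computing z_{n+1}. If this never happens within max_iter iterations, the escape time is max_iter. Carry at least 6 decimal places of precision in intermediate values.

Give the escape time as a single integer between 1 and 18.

z_0 = 0 + 0i, c = -1.8270 + -0.8450i
Iter 1: z = -1.8270 + -0.8450i, |z|^2 = 4.0520
Escaped at iteration 1

Answer: 1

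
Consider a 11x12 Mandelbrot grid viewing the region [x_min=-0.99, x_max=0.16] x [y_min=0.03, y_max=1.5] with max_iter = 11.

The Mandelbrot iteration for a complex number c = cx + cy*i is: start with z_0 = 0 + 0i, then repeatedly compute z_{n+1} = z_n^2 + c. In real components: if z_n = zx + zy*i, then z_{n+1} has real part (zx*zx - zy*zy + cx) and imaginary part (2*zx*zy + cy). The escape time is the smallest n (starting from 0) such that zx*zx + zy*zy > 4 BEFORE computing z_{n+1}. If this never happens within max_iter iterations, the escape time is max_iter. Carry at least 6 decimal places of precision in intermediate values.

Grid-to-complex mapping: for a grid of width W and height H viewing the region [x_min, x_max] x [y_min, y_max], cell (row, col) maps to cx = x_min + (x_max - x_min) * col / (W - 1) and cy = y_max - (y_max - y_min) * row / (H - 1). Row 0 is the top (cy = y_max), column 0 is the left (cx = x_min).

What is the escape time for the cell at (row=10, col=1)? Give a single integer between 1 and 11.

Answer: 11

Derivation:
z_0 = 0 + 0i, c = -0.8750 + 0.1636i
Iter 1: z = -0.8750 + 0.1636i, |z|^2 = 0.7924
Iter 2: z = -0.1362 + -0.1227i, |z|^2 = 0.0336
Iter 3: z = -0.8715 + 0.1971i, |z|^2 = 0.7984
Iter 4: z = -0.1543 + -0.1798i, |z|^2 = 0.0561
Iter 5: z = -0.8835 + 0.2191i, |z|^2 = 0.8287
Iter 6: z = -0.1424 + -0.2236i, |z|^2 = 0.0703
Iter 7: z = -0.9047 + 0.2273i, |z|^2 = 0.8702
Iter 8: z = -0.1081 + -0.2476i, |z|^2 = 0.0730
Iter 9: z = -0.9246 + 0.2172i, |z|^2 = 0.9021
Iter 10: z = -0.0672 + -0.2380i, |z|^2 = 0.0612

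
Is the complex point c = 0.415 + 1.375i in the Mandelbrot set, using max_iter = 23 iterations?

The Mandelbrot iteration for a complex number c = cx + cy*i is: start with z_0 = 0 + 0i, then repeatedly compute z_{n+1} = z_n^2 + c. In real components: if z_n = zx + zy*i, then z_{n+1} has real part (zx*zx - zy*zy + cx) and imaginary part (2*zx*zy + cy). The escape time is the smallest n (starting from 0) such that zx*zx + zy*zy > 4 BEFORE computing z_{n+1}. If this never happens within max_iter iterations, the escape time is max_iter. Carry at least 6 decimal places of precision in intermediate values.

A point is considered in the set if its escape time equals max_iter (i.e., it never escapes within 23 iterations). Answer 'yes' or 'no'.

z_0 = 0 + 0i, c = 0.4150 + 1.3750i
Iter 1: z = 0.4150 + 1.3750i, |z|^2 = 2.0629
Iter 2: z = -1.3034 + 2.5162i, |z|^2 = 8.0304
Escaped at iteration 2

Answer: no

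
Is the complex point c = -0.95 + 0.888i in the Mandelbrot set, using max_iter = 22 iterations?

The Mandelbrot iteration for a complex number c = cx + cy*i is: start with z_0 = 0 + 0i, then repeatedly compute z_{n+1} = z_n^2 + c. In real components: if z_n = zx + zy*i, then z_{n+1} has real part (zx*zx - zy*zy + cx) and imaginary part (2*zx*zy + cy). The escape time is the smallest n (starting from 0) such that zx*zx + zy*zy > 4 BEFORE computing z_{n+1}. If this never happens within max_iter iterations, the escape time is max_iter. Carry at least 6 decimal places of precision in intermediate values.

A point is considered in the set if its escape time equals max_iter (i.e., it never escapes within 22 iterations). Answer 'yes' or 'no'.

z_0 = 0 + 0i, c = -0.9500 + 0.8880i
Iter 1: z = -0.9500 + 0.8880i, |z|^2 = 1.6910
Iter 2: z = -0.8360 + -0.7992i, |z|^2 = 1.3377
Iter 3: z = -0.8898 + 2.2243i, |z|^2 = 5.7393
Escaped at iteration 3

Answer: no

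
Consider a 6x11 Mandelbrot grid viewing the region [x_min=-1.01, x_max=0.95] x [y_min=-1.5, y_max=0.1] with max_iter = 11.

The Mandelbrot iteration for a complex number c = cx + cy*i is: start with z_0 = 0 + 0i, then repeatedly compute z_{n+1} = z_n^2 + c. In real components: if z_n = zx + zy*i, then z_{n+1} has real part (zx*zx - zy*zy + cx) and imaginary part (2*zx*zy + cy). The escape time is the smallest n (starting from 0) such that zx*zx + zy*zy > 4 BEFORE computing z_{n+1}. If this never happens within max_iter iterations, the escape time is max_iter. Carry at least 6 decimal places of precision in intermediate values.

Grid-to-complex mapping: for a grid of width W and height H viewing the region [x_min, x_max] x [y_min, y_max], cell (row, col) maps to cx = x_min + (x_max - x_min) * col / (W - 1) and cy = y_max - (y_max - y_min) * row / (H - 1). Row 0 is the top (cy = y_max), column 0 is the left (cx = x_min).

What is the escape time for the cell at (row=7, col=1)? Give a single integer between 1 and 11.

Answer: 4

Derivation:
z_0 = 0 + 0i, c = -0.6180 + -1.0200i
Iter 1: z = -0.6180 + -1.0200i, |z|^2 = 1.4223
Iter 2: z = -1.2765 + 0.2407i, |z|^2 = 1.6873
Iter 3: z = 0.9534 + -1.6345i, |z|^2 = 3.5808
Iter 4: z = -2.3807 + -4.1369i, |z|^2 = 22.7816
Escaped at iteration 4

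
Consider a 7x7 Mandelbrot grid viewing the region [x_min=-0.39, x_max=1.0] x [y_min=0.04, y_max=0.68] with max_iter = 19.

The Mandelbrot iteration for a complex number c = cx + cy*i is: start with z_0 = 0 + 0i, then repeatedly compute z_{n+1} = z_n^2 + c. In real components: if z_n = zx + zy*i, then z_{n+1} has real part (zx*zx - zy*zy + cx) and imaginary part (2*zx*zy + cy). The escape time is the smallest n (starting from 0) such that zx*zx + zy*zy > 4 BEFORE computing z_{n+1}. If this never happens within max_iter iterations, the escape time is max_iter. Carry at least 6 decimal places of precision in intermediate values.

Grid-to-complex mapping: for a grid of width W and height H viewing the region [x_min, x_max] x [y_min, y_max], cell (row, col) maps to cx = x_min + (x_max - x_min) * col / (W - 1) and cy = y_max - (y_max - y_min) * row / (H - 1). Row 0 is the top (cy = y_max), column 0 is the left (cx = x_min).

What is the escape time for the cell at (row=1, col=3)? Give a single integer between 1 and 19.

z_0 = 0 + 0i, c = 0.3050 + 0.5733i
Iter 1: z = 0.3050 + 0.5733i, |z|^2 = 0.4217
Iter 2: z = 0.0693 + 0.9231i, |z|^2 = 0.8569
Iter 3: z = -0.5422 + 0.7013i, |z|^2 = 0.7858
Iter 4: z = 0.1072 + -0.1872i, |z|^2 = 0.0465
Iter 5: z = 0.2814 + 0.5332i, |z|^2 = 0.3635
Iter 6: z = 0.0999 + 0.8735i, |z|^2 = 0.7729
Iter 7: z = -0.4479 + 0.7479i, |z|^2 = 0.7600
Iter 8: z = -0.0537 + -0.0967i, |z|^2 = 0.0122
Iter 9: z = 0.2985 + 0.5837i, |z|^2 = 0.4298
Iter 10: z = 0.0534 + 0.9218i, |z|^2 = 0.8527
Iter 11: z = -0.5420 + 0.6718i, |z|^2 = 0.7450
Iter 12: z = 0.1474 + -0.1548i, |z|^2 = 0.0457
Iter 13: z = 0.3028 + 0.5277i, |z|^2 = 0.3701
Iter 14: z = 0.1182 + 0.8929i, |z|^2 = 0.8112
Iter 15: z = -0.4782 + 0.7844i, |z|^2 = 0.8440
Iter 16: z = -0.0816 + -0.1769i, |z|^2 = 0.0380
Iter 17: z = 0.2804 + 0.6022i, |z|^2 = 0.4413
Iter 18: z = 0.0209 + 0.9110i, |z|^2 = 0.8304

Answer: 19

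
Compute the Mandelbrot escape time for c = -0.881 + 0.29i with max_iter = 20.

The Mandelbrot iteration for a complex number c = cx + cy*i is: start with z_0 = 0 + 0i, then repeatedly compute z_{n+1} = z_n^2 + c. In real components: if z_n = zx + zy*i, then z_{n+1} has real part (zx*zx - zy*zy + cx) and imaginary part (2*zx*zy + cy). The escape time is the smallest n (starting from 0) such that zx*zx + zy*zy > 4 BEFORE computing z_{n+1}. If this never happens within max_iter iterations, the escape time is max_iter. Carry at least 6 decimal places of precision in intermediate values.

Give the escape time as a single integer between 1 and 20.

z_0 = 0 + 0i, c = -0.8810 + 0.2900i
Iter 1: z = -0.8810 + 0.2900i, |z|^2 = 0.8603
Iter 2: z = -0.1889 + -0.2210i, |z|^2 = 0.0845
Iter 3: z = -0.8941 + 0.3735i, |z|^2 = 0.9390
Iter 4: z = -0.2210 + -0.3779i, |z|^2 = 0.1917
Iter 5: z = -0.9750 + 0.4571i, |z|^2 = 1.1595
Iter 6: z = -0.1393 + -0.6013i, |z|^2 = 0.3809
Iter 7: z = -1.2231 + 0.4576i, |z|^2 = 1.7053
Iter 8: z = 0.4056 + -0.8293i, |z|^2 = 0.8522
Iter 9: z = -1.4042 + -0.3827i, |z|^2 = 2.1181
Iter 10: z = 0.9442 + 1.3647i, |z|^2 = 2.7538
Iter 11: z = -1.8518 + 2.8670i, |z|^2 = 11.6491
Escaped at iteration 11

Answer: 11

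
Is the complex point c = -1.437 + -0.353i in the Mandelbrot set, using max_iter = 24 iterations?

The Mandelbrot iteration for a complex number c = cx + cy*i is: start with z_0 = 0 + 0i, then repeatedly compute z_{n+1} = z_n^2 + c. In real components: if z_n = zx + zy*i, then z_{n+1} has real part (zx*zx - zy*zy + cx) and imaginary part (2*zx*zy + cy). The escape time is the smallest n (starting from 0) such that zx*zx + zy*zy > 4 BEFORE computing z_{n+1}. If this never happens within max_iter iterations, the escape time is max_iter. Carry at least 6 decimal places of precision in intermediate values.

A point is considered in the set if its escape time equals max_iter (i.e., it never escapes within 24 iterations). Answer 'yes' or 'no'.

z_0 = 0 + 0i, c = -1.4370 + -0.3530i
Iter 1: z = -1.4370 + -0.3530i, |z|^2 = 2.1896
Iter 2: z = 0.5034 + 0.6615i, |z|^2 = 0.6910
Iter 3: z = -1.6212 + 0.3130i, |z|^2 = 2.7264
Iter 4: z = 1.0935 + -1.3678i, |z|^2 = 3.0665
Iter 5: z = -2.1122 + -3.3443i, |z|^2 = 15.6455
Escaped at iteration 5

Answer: no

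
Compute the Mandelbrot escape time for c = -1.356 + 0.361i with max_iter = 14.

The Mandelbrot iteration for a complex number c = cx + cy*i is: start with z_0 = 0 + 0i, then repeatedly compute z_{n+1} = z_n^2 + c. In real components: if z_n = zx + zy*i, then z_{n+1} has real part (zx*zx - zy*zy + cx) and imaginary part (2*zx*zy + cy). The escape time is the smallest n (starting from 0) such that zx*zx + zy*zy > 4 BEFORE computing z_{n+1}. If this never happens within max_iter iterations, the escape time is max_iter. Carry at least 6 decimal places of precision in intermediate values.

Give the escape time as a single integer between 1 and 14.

z_0 = 0 + 0i, c = -1.3560 + 0.3610i
Iter 1: z = -1.3560 + 0.3610i, |z|^2 = 1.9691
Iter 2: z = 0.3524 + -0.6180i, |z|^2 = 0.5062
Iter 3: z = -1.6138 + -0.0746i, |z|^2 = 2.6098
Iter 4: z = 1.2427 + 0.6018i, |z|^2 = 1.9064
Iter 5: z = -0.1739 + 1.8567i, |z|^2 = 3.4775
Iter 6: z = -4.7730 + -0.2848i, |z|^2 = 22.8629
Escaped at iteration 6

Answer: 6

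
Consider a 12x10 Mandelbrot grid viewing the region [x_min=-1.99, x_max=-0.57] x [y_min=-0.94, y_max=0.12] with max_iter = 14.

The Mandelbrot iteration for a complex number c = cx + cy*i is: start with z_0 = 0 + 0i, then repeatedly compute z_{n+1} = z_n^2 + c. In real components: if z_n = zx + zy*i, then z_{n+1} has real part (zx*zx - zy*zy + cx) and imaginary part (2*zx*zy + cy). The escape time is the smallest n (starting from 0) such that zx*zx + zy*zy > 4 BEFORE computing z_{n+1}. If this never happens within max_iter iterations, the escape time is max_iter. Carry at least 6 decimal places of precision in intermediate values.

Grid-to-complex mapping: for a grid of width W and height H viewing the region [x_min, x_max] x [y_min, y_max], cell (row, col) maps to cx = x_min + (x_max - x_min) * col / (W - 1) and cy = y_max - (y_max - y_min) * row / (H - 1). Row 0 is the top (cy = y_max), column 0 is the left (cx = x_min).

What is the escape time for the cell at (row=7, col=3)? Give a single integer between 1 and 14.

Answer: 3

Derivation:
z_0 = 0 + 0i, c = -1.6027 + -0.7044i
Iter 1: z = -1.6027 + -0.7044i, |z|^2 = 3.0650
Iter 2: z = 0.4698 + 1.5536i, |z|^2 = 2.6344
Iter 3: z = -3.7958 + 0.7552i, |z|^2 = 14.9783
Escaped at iteration 3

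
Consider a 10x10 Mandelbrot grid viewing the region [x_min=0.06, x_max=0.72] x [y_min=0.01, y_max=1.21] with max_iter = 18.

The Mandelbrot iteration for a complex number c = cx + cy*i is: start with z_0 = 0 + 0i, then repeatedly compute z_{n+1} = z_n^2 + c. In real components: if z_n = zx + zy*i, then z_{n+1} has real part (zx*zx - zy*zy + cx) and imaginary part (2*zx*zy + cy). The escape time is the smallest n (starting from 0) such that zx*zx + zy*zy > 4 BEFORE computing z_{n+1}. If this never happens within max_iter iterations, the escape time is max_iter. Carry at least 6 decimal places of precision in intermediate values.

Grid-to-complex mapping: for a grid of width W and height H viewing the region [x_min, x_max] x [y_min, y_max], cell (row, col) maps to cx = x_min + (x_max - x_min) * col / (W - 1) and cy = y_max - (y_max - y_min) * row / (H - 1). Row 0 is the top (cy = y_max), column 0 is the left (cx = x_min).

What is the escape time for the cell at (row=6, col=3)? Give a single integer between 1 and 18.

Answer: 18

Derivation:
z_0 = 0 + 0i, c = 0.2800 + 0.4100i
Iter 1: z = 0.2800 + 0.4100i, |z|^2 = 0.2465
Iter 2: z = 0.1903 + 0.6396i, |z|^2 = 0.4453
Iter 3: z = -0.0929 + 0.6534i, |z|^2 = 0.4356
Iter 4: z = -0.1383 + 0.2886i, |z|^2 = 0.1024
Iter 5: z = 0.2158 + 0.3301i, |z|^2 = 0.1556
Iter 6: z = 0.2176 + 0.5525i, |z|^2 = 0.3526
Iter 7: z = 0.0221 + 0.6504i, |z|^2 = 0.4236
Iter 8: z = -0.1426 + 0.4387i, |z|^2 = 0.2128
Iter 9: z = 0.1079 + 0.2849i, |z|^2 = 0.0928
Iter 10: z = 0.2105 + 0.4715i, |z|^2 = 0.2666
Iter 11: z = 0.1020 + 0.6085i, |z|^2 = 0.3806
Iter 12: z = -0.0798 + 0.5342i, |z|^2 = 0.2917
Iter 13: z = 0.0010 + 0.3247i, |z|^2 = 0.1055
Iter 14: z = 0.1745 + 0.4107i, |z|^2 = 0.1991
Iter 15: z = 0.1418 + 0.5534i, |z|^2 = 0.3263
Iter 16: z = -0.0061 + 0.5669i, |z|^2 = 0.3215
Iter 17: z = -0.0414 + 0.4031i, |z|^2 = 0.1642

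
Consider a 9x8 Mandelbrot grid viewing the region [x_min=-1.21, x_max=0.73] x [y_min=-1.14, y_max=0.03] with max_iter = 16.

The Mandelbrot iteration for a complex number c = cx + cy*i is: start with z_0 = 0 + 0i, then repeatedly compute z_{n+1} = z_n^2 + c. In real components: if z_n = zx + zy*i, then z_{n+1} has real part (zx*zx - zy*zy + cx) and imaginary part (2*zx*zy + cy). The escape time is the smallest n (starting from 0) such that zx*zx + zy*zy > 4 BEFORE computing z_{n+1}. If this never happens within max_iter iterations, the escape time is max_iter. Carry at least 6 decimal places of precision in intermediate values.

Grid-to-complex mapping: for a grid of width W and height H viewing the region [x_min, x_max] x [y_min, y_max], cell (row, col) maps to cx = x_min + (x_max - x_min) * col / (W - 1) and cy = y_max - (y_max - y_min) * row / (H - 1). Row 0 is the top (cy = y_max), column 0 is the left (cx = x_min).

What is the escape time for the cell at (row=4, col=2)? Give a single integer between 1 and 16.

z_0 = 0 + 0i, c = -0.7250 + -0.6386i
Iter 1: z = -0.7250 + -0.6386i, |z|^2 = 0.9334
Iter 2: z = -0.6071 + 0.2874i, |z|^2 = 0.4512
Iter 3: z = -0.4389 + -0.9875i, |z|^2 = 1.1678
Iter 4: z = -1.5075 + 0.2284i, |z|^2 = 2.3247
Iter 5: z = 1.4954 + -1.3271i, |z|^2 = 3.9973
Iter 6: z = -0.2498 + -4.6076i, |z|^2 = 21.2919
Escaped at iteration 6

Answer: 6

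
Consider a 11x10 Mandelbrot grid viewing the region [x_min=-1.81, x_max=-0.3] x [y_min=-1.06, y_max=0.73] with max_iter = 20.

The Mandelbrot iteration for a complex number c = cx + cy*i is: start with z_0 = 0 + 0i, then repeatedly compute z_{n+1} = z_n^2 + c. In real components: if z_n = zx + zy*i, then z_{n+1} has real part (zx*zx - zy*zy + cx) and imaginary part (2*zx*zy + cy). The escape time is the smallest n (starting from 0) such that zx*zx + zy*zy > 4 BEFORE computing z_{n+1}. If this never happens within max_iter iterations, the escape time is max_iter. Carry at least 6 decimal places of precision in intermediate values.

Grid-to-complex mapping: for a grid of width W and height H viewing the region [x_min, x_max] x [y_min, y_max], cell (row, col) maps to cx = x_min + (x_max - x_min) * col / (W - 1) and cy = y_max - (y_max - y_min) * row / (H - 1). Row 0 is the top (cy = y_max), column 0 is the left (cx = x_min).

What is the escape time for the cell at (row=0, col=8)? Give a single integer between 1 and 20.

z_0 = 0 + 0i, c = -0.6020 + 0.7300i
Iter 1: z = -0.6020 + 0.7300i, |z|^2 = 0.8953
Iter 2: z = -0.7725 + -0.1489i, |z|^2 = 0.6189
Iter 3: z = -0.0274 + 0.9601i, |z|^2 = 0.9225
Iter 4: z = -1.5230 + 0.6773i, |z|^2 = 2.7783
Iter 5: z = 1.2588 + -1.3332i, |z|^2 = 3.3618
Iter 6: z = -0.7949 + -2.6262i, |z|^2 = 7.5290
Escaped at iteration 6

Answer: 6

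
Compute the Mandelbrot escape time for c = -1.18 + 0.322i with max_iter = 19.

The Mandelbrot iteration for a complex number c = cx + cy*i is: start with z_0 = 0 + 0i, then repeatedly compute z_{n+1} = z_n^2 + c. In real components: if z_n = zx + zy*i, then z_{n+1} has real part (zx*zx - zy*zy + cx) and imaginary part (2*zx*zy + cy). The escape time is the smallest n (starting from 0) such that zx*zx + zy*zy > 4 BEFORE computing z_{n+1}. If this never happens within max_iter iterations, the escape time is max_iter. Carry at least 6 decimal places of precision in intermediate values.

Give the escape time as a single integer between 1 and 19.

z_0 = 0 + 0i, c = -1.1800 + 0.3220i
Iter 1: z = -1.1800 + 0.3220i, |z|^2 = 1.4961
Iter 2: z = 0.1087 + -0.4379i, |z|^2 = 0.2036
Iter 3: z = -1.3600 + 0.2268i, |z|^2 = 1.9009
Iter 4: z = 0.6180 + -0.2948i, |z|^2 = 0.4689
Iter 5: z = -0.8849 + -0.0424i, |z|^2 = 0.7849
Iter 6: z = -0.3987 + 0.3971i, |z|^2 = 0.3166
Iter 7: z = -1.1787 + 0.0054i, |z|^2 = 1.3895
Iter 8: z = 0.2094 + 0.3093i, |z|^2 = 0.1395
Iter 9: z = -1.2318 + 0.4516i, |z|^2 = 1.7213
Iter 10: z = 0.1335 + -0.7905i, |z|^2 = 0.6427
Iter 11: z = -1.7871 + 0.1109i, |z|^2 = 3.2059
Iter 12: z = 2.0013 + -0.0743i, |z|^2 = 4.0109
Escaped at iteration 12

Answer: 12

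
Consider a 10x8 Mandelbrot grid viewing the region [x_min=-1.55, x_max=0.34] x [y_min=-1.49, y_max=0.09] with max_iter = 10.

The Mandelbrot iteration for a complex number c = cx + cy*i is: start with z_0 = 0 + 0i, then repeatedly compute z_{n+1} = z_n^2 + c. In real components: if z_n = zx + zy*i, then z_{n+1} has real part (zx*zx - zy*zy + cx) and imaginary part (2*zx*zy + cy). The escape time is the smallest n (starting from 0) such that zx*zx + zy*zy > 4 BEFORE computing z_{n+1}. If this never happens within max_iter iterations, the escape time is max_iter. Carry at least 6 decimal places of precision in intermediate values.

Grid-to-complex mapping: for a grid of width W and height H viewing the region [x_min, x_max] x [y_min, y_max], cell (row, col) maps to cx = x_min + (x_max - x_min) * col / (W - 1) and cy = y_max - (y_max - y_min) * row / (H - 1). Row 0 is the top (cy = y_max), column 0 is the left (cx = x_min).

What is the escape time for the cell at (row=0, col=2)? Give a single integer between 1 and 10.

z_0 = 0 + 0i, c = -1.1300 + 0.0900i
Iter 1: z = -1.1300 + 0.0900i, |z|^2 = 1.2850
Iter 2: z = 0.1388 + -0.1134i, |z|^2 = 0.0321
Iter 3: z = -1.1236 + 0.0585i, |z|^2 = 1.2659
Iter 4: z = 0.1290 + -0.0415i, |z|^2 = 0.0184
Iter 5: z = -1.1151 + 0.0793i, |z|^2 = 1.2497
Iter 6: z = 0.1071 + -0.0868i, |z|^2 = 0.0190
Iter 7: z = -1.1261 + 0.0714i, |z|^2 = 1.2731
Iter 8: z = 0.1329 + -0.0708i, |z|^2 = 0.0227
Iter 9: z = -1.1173 + 0.0712i, |z|^2 = 1.2535

Answer: 10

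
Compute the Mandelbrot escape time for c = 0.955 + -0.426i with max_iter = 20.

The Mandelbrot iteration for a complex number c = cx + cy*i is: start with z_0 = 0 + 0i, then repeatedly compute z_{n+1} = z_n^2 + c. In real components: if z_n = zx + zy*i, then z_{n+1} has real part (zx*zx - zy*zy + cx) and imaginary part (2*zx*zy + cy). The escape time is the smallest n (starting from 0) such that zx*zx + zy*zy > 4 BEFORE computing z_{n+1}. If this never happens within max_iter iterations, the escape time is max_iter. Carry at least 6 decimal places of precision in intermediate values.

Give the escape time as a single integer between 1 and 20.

z_0 = 0 + 0i, c = 0.9550 + -0.4260i
Iter 1: z = 0.9550 + -0.4260i, |z|^2 = 1.0935
Iter 2: z = 1.6855 + -1.2397i, |z|^2 = 4.3778
Escaped at iteration 2

Answer: 2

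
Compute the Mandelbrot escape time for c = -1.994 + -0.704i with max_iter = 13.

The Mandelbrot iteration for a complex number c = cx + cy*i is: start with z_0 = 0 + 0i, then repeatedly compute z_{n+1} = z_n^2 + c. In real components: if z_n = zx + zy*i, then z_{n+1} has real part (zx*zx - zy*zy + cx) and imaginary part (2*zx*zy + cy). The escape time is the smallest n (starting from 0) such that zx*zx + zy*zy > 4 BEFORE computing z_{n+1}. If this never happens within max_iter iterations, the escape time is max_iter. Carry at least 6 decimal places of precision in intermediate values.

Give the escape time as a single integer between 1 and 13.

Answer: 1

Derivation:
z_0 = 0 + 0i, c = -1.9940 + -0.7040i
Iter 1: z = -1.9940 + -0.7040i, |z|^2 = 4.4717
Escaped at iteration 1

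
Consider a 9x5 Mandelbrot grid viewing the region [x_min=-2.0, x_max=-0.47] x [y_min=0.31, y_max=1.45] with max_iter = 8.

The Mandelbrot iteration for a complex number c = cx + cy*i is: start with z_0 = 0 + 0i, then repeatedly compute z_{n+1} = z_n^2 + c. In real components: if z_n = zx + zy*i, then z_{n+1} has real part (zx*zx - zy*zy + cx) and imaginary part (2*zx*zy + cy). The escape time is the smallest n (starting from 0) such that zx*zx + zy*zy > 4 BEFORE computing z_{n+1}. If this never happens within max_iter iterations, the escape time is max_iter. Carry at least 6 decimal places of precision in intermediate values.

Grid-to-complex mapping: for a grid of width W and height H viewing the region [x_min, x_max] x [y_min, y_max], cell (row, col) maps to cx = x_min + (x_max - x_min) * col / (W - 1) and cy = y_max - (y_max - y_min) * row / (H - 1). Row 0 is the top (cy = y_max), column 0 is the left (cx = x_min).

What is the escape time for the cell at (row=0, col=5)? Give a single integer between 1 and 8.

Answer: 2

Derivation:
z_0 = 0 + 0i, c = -1.0437 + 1.4500i
Iter 1: z = -1.0437 + 1.4500i, |z|^2 = 3.1919
Iter 2: z = -2.0568 + -1.5769i, |z|^2 = 6.7171
Escaped at iteration 2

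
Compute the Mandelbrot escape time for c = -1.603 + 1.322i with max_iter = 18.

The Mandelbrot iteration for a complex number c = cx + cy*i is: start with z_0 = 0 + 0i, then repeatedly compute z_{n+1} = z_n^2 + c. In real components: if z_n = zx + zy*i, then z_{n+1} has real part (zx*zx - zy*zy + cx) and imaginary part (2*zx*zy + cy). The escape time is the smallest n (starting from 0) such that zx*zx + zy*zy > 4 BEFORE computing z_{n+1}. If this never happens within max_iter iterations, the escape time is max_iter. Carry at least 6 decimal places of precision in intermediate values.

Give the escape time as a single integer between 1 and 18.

z_0 = 0 + 0i, c = -1.6030 + 1.3220i
Iter 1: z = -1.6030 + 1.3220i, |z|^2 = 4.3173
Escaped at iteration 1

Answer: 1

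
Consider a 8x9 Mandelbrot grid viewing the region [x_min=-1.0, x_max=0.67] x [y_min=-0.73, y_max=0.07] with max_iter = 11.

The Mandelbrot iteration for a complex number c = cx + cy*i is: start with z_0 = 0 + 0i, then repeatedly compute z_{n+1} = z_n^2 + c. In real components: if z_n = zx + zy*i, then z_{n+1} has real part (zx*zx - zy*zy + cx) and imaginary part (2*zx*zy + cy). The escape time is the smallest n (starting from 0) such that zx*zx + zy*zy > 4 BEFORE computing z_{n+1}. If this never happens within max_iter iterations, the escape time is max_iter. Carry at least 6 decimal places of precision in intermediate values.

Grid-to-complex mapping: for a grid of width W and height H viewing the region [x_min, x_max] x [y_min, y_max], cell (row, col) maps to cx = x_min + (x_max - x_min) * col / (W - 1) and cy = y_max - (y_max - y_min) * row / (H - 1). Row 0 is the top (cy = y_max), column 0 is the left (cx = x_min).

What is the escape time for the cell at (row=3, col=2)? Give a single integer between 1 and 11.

z_0 = 0 + 0i, c = -0.5229 + -0.2300i
Iter 1: z = -0.5229 + -0.2300i, |z|^2 = 0.3263
Iter 2: z = -0.3024 + 0.0105i, |z|^2 = 0.0915
Iter 3: z = -0.4315 + -0.2364i, |z|^2 = 0.2421
Iter 4: z = -0.3925 + -0.0260i, |z|^2 = 0.1547
Iter 5: z = -0.3695 + -0.2096i, |z|^2 = 0.1804
Iter 6: z = -0.4303 + -0.0751i, |z|^2 = 0.1908
Iter 7: z = -0.3434 + -0.1654i, |z|^2 = 0.1452
Iter 8: z = -0.4323 + -0.1164i, |z|^2 = 0.2004
Iter 9: z = -0.3495 + -0.1293i, |z|^2 = 0.1389
Iter 10: z = -0.4174 + -0.1396i, |z|^2 = 0.1937

Answer: 11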